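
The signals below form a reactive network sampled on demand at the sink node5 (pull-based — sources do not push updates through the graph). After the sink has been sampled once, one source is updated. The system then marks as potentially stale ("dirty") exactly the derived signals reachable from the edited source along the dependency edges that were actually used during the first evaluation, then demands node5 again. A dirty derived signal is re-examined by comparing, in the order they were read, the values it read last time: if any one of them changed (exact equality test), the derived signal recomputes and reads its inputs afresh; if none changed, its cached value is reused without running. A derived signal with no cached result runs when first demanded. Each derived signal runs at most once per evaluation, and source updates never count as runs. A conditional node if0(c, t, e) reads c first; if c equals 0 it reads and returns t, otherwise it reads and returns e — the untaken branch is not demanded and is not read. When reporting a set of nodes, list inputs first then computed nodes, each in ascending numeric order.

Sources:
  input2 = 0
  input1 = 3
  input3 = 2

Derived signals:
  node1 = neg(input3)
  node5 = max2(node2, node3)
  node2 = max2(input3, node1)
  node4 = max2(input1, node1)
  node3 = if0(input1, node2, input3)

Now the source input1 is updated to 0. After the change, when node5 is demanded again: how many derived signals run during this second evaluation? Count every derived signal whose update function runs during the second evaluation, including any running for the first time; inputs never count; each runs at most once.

Run set: node3 (1 run).
The important point: node3 recomputes to an identical value, and the output ends up unchanged.

Initial pass — values computed on the first demand:
  node1 = neg(2) = -2
  node2 = max2(2, -2) = 2
  node3 = if0(input1=3 -> else branch input3) = 2
  node5 = max2(2, 2) = 2

Second demand — change propagation:
  node3: re-runs because input1 3->0; new result 2 (unchanged).
  node5: re-examined; everything it read last time is the same (node2 unchanged, node3 unchanged) — cache 2 kept, no run.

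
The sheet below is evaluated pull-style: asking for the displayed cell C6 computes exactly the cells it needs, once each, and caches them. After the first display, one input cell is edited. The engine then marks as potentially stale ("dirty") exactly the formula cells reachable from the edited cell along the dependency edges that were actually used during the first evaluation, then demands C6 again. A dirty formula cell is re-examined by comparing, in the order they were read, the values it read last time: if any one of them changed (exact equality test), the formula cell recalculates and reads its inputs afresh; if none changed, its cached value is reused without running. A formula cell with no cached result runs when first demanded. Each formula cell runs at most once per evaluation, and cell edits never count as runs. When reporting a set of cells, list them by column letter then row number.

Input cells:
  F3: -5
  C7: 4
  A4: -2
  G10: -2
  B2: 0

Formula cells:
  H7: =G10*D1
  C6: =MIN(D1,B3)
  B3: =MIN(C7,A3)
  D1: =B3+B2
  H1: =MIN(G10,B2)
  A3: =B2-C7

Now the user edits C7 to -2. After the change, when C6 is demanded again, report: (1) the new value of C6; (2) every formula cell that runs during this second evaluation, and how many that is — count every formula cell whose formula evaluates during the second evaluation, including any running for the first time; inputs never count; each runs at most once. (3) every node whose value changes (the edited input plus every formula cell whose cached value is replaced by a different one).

First demand of the output computes:
  A3 = 0 - 4 = -4
  B3 = MIN(4, -4) = -4
  D1 = -4 + 0 = -4
  C6 = MIN(-4, -4) = -4

After the edit, cleaning proceeds:
  A3: a read changed (C7 4->-2) — executes, giving 2.
  B3: a read changed (C7 4->-2; A3 -4->2) — executes, giving -2.
  D1: a read changed (B3 -4->-2) — executes, giving -2.
  C6: a read changed (D1 -4->-2; B3 -4->-2) — executes, giving -2.

Demanding C6 again yields -2.
4 formula cells run: A3, B3, C6, D1.
The nodes whose values change: A3, B3, C6, C7, D1.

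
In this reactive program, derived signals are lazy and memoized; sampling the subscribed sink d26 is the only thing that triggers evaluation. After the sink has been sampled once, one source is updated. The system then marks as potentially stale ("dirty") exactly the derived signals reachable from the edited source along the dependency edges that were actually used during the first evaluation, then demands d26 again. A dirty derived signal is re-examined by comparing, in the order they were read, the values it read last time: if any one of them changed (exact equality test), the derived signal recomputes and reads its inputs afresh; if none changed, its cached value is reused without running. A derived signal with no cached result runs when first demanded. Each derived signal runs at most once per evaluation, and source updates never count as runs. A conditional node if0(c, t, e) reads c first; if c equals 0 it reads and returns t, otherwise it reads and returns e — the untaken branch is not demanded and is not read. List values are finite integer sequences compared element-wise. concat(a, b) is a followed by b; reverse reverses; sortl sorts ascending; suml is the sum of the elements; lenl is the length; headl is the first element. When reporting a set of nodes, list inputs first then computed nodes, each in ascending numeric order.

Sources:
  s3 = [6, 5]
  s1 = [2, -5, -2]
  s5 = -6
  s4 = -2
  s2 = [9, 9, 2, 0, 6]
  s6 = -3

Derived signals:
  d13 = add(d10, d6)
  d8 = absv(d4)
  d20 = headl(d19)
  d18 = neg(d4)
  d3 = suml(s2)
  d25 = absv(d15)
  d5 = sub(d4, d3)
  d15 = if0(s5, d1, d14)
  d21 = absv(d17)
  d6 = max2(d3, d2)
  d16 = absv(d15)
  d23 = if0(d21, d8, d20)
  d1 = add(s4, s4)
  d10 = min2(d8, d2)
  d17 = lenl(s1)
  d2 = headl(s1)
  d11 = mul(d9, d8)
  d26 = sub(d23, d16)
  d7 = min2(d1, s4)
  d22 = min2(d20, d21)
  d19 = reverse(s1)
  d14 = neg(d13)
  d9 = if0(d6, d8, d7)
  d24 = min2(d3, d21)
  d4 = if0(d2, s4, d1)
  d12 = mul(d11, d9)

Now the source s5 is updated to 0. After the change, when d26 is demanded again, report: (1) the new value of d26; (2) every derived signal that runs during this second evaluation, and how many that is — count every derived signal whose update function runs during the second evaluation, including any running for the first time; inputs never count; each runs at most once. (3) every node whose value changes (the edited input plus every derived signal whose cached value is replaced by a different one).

First demand of the output computes:
  d1 = add(-2, -2) = -4
  d2 = headl([2, -5, -2]) = 2
  d3 = suml([9, 9, 2, 0, 6]) = 26
  d4 = if0(d2=2 -> else branch d1) = -4
  d6 = max2(26, 2) = 26
  d8 = absv(-4) = 4
  d10 = min2(4, 2) = 2
  d13 = add(2, 26) = 28
  d14 = neg(28) = -28
  d15 = if0(s5=-6 -> else branch d14) = -28
  d16 = absv(-28) = 28
  d17 = lenl([2, -5, -2]) = 3
  d19 = reverse([2, -5, -2]) = [-2, -5, 2]
  d20 = headl([-2, -5, 2]) = -2
  d21 = absv(3) = 3
  d23 = if0(d21=3 -> else branch d20) = -2
  d26 = sub(-2, 28) = -30

After the edit, cleaning proceeds:
  d15: a read changed (s5 -6->0) — executes, giving -4.
  d16: a read changed (d15 -28->-4) — executes, giving 4.
  d26: a read changed (d16 28->4) — executes, giving -6.

Demanding d26 again yields -6.
3 derived signals run: d15, d16, d26.
The nodes whose values change: s5, d15, d16, d26.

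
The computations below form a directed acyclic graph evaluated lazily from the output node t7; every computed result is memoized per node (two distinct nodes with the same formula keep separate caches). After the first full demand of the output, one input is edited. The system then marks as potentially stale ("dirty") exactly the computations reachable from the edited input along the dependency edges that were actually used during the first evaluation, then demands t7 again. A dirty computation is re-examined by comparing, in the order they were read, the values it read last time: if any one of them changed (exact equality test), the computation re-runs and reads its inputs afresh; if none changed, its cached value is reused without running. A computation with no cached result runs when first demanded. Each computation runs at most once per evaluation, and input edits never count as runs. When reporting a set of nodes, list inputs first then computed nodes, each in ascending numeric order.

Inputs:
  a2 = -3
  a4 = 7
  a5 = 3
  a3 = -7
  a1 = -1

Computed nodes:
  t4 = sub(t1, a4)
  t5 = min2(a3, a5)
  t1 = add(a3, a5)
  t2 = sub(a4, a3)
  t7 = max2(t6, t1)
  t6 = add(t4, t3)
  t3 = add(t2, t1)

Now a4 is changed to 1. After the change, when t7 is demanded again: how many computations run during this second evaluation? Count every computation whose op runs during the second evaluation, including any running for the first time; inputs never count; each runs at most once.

First demand of the output computes:
  t1 = add(-7, 3) = -4
  t2 = sub(7, -7) = 14
  t3 = add(14, -4) = 10
  t4 = sub(-4, 7) = -11
  t6 = add(-11, 10) = -1
  t7 = max2(-1, -4) = -1

After the edit, cleaning proceeds:
  t2: a read changed (a4 7->1) — executes, giving 8.
  t3: a read changed (t2 14->8) — executes, giving 4.
  t4: a read changed (a4 7->1) — executes, giving -5.
  t6: a read changed (t4 -11->-5; t3 10->4) — executes, giving -1 — identical to its old value.
  t7: dirty, but its reads are unchanged (t6 unchanged, t1 unchanged); cached -1 stands.

Note the absorption at t6: it re-runs yet its value is the same, leaving the output's value untouched.

4 computations run: t2, t3, t4, t6.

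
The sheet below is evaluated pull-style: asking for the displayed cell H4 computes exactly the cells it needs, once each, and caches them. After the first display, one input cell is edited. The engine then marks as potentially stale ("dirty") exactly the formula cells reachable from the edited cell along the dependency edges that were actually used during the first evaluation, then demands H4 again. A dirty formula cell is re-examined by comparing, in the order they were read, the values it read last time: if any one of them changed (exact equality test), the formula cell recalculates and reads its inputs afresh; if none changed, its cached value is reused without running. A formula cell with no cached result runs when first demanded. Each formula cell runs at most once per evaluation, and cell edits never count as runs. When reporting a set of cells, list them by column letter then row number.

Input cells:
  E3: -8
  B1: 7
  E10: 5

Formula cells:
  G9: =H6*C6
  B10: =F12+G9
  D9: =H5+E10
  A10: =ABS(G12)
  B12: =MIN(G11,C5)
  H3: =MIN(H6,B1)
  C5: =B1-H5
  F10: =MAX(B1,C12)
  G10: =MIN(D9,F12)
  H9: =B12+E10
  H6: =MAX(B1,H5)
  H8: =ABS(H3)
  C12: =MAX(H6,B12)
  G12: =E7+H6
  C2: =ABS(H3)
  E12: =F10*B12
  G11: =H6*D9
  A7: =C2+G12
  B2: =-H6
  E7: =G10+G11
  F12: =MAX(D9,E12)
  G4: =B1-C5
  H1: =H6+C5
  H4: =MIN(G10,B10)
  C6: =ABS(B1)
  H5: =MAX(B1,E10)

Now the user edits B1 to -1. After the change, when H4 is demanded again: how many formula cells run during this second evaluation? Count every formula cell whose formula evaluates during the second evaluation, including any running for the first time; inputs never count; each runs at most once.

First demand of the output computes:
  C6 = ABS(7) = 7
  H5 = MAX(7, 5) = 7
  C5 = 7 - 7 = 0
  D9 = 7 + 5 = 12
  H6 = MAX(7, 7) = 7
  G9 = 7 * 7 = 49
  G11 = 7 * 12 = 84
  B12 = MIN(84, 0) = 0
  C12 = MAX(7, 0) = 7
  F10 = MAX(7, 7) = 7
  E12 = 7 * 0 = 0
  F12 = MAX(12, 0) = 12
  B10 = 12 + 49 = 61
  G10 = MIN(12, 12) = 12
  H4 = MIN(12, 61) = 12

After the edit, cleaning proceeds:
  C6: a read changed (B1 7->-1) — executes, giving 1.
  H5: a read changed (B1 7->-1) — executes, giving 5.
  C5: a read changed (B1 7->-1; H5 7->5) — executes, giving -6.
  D9: a read changed (H5 7->5) — executes, giving 10.
  H6: a read changed (B1 7->-1; H5 7->5) — executes, giving 5.
  G9: a read changed (H6 7->5; C6 7->1) — executes, giving 5.
  G11: a read changed (H6 7->5; D9 12->10) — executes, giving 50.
  B12: a read changed (G11 84->50; C5 0->-6) — executes, giving -6.
  C12: a read changed (H6 7->5; B12 0->-6) — executes, giving 5.
  F10: a read changed (B1 7->-1; C12 7->5) — executes, giving 5.
  E12: a read changed (F10 7->5; B12 0->-6) — executes, giving -30.
  F12: a read changed (D9 12->10; E12 0->-30) — executes, giving 10.
  B10: a read changed (F12 12->10; G9 49->5) — executes, giving 15.
  G10: a read changed (D9 12->10; F12 12->10) — executes, giving 10.
  H4: a read changed (G10 12->10; B10 61->15) — executes, giving 10.

15 formula cells run: B10, B12, C5, C6, C12, D9, E12, F10, F12, G9, G10, G11, H4, H5, H6.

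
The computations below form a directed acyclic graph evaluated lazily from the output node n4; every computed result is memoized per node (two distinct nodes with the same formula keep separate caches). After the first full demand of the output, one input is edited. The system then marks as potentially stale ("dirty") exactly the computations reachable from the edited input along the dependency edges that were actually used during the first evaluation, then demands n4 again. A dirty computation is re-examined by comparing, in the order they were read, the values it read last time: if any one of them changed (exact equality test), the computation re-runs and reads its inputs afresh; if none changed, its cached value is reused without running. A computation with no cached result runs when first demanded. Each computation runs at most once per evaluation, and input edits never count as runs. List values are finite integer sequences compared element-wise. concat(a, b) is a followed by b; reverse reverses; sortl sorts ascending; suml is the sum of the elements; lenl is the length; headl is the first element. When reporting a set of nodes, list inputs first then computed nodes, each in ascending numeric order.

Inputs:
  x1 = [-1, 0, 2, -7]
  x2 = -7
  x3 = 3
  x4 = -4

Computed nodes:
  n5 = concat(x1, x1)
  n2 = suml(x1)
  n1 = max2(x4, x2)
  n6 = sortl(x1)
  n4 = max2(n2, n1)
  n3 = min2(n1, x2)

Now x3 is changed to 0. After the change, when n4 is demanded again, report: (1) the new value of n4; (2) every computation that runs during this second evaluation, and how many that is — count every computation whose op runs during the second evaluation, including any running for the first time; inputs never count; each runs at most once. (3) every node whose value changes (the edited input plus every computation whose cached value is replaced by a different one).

Demanding n4 again yields -4.
0 computations run: none.
The nodes whose values change: x3.
Note the shortcut — nothing in the graph depends on x3 at all, so no recomputation happens.

First demand of the output computes:
  n1 = max2(-4, -7) = -4
  n2 = suml([-1, 0, 2, -7]) = -6
  n4 = max2(-6, -4) = -4

After the edit, cleaning proceeds:
  no node depends on x3 at all; the second demand re-runs nothing.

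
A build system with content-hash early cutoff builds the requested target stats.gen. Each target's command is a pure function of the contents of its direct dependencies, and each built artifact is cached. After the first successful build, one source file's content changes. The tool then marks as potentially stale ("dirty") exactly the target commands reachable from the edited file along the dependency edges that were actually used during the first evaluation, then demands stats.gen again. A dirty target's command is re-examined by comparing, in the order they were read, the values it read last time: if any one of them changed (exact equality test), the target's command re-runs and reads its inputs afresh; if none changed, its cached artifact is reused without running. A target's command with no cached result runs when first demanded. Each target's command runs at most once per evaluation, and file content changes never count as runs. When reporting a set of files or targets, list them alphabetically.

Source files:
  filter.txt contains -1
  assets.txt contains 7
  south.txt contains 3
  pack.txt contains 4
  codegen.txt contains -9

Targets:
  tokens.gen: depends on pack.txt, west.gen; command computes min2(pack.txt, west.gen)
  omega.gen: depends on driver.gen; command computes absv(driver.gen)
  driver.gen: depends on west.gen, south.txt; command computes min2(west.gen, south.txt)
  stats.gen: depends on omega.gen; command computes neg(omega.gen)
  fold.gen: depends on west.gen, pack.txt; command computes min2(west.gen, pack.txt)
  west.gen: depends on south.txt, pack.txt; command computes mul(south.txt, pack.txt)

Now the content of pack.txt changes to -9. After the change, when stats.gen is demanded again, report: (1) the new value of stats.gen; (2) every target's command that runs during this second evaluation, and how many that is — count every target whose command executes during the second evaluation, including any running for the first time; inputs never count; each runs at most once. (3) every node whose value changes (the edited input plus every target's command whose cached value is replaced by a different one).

New value of stats.gen: -27.
Target commands that run: driver.gen, omega.gen, stats.gen, west.gen — 4 in total.
Values that change: driver.gen, omega.gen, pack.txt, stats.gen, west.gen.

First evaluation (everything demanded from the output):
  west.gen = mul(3, 4) = 12
  driver.gen = min2(12, 3) = 3
  omega.gen = absv(3) = 3
  stats.gen = neg(3) = -3

Propagation after the edit:
  west.gen: runs — pack.txt 4->-9; result -27.
  driver.gen: runs — west.gen 12->-27; result -27.
  omega.gen: runs — driver.gen 3->-27; result 27.
  stats.gen: runs — omega.gen 3->27; result -27.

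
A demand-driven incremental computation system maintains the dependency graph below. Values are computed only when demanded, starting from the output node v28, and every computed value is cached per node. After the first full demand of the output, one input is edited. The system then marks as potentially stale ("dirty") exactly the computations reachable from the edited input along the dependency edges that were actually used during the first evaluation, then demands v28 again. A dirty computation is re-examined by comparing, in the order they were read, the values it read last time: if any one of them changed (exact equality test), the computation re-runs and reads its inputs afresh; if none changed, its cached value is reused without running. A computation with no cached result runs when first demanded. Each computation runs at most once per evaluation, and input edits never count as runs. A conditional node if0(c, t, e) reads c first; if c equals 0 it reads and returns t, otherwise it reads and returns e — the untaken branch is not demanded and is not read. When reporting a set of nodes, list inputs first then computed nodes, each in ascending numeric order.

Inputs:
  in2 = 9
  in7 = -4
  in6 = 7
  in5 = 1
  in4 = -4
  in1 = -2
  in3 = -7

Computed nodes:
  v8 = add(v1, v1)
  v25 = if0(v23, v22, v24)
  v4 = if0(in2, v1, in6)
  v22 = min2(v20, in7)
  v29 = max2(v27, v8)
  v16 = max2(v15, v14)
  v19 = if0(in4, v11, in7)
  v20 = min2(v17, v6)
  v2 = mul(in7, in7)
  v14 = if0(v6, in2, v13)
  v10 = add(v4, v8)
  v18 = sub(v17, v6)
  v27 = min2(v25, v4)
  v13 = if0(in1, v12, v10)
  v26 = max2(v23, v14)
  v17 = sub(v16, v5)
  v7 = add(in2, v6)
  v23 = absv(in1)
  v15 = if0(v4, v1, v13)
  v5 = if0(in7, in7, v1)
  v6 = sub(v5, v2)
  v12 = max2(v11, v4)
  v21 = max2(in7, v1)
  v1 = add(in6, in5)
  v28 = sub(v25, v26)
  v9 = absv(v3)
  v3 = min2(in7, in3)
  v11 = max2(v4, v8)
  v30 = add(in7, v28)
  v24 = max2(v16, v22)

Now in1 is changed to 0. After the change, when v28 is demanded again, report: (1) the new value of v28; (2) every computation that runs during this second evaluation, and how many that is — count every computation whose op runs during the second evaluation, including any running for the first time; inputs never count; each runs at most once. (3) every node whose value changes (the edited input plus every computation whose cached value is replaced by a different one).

First evaluation (everything demanded from the output):
  v1 = add(7, 1) = 8
  v2 = mul(-4, -4) = 16
  v4 = if0(in2=9 -> else branch in6) = 7
  v5 = if0(in7=-4 -> else branch v1) = 8
  v6 = sub(8, 16) = -8
  v8 = add(8, 8) = 16
  v10 = add(7, 16) = 23
  v13 = if0(in1=-2 -> else branch v10) = 23
  v14 = if0(v6=-8 -> else branch v13) = 23
  v15 = if0(v4=7 -> else branch v13) = 23
  v16 = max2(23, 23) = 23
  v17 = sub(23, 8) = 15
  v20 = min2(15, -8) = -8
  v22 = min2(-8, -4) = -8
  v23 = absv(-2) = 2
  v24 = max2(23, -8) = 23
  v25 = if0(v23=2 -> else branch v24) = 23
  v26 = max2(2, 23) = 23
  v28 = sub(23, 23) = 0

Propagation after the edit:
  v11: demanded for the first time — runs, produces 16.
  v12: demanded for the first time — runs, produces 16.
  v13: runs — in1 -2->0; result 16.
  v14: runs — v13 23->16; result 16.
  v15: runs — v13 23->16; result 16.
  v16: runs — v15 23->16; v14 23->16; result 16.
  v17: runs — v16 23->16; result 8.
  v20: runs — v17 15->8; result -8 (same value as before).
  v22: checked — values it read are unchanged (v20 unchanged, in7 unchanged); reused cached -8 without running.
  v23: runs — in1 -2->0; result 0.
  v24: marked dirty but never re-examined — demand shifted away from it.
  v25: runs — v23 2->0; result -8.
  v26: runs — v23 2->0; v14 23->16; result 16.
  v28: runs — v25 23->-8; v26 23->16; result -24.

Key observation: a condition flipped, so demand moved to the other branch — v24 is never re-examined.

New value of v28: -24.
Computations that run: v11, v12, v13, v14, v15, v16, v17, v20, v23, v25, v26, v28 — 12 in total.
Values that change: in1, v13, v14, v15, v16, v17, v23, v25, v26, v28.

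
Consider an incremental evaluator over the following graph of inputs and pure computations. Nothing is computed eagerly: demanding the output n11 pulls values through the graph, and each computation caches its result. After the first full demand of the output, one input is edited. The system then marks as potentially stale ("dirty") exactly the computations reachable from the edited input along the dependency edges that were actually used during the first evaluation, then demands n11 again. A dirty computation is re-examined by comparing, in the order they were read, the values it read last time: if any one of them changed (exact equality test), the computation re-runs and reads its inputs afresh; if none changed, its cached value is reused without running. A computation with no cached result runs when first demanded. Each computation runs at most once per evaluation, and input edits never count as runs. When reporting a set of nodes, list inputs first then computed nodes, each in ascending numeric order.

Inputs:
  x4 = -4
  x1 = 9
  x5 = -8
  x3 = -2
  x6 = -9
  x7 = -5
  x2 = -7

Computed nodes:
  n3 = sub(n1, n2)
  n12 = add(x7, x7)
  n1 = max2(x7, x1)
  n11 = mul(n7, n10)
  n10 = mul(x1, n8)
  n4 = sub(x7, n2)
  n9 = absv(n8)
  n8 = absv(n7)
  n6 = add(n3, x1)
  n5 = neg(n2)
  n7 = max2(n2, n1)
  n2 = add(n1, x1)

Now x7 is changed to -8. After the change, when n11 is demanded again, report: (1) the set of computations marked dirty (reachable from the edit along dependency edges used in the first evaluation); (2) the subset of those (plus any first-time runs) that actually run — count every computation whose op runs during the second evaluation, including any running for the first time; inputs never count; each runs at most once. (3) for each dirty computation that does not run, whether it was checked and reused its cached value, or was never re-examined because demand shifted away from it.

Dirty set: n1, n2, n7, n8, n10, n11.
Run set: n1 (1 run).
Re-examined without running (cache reused): n2, n7, n8, n10, n11.
The important point: n1 recomputes to an identical value, and the output ends up unchanged.

Initial pass — values computed on the first demand:
  n1 = max2(-5, 9) = 9
  n2 = add(9, 9) = 18
  n7 = max2(18, 9) = 18
  n8 = absv(18) = 18
  n10 = mul(9, 18) = 162
  n11 = mul(18, 162) = 2916

Second demand — change propagation:
  n1: re-runs because x7 -5->-8; new result 9 (unchanged).
  n2: re-examined; everything it read last time is the same (n1 unchanged, x1 unchanged) — cache 18 kept, no run.
  n7: re-examined; everything it read last time is the same (n2 unchanged, n1 unchanged) — cache 18 kept, no run.
  n8: re-examined; everything it read last time is the same (n7 unchanged) — cache 18 kept, no run.
  n10: re-examined; everything it read last time is the same (x1 unchanged, n8 unchanged) — cache 162 kept, no run.
  n11: re-examined; everything it read last time is the same (n7 unchanged, n10 unchanged) — cache 2916 kept, no run.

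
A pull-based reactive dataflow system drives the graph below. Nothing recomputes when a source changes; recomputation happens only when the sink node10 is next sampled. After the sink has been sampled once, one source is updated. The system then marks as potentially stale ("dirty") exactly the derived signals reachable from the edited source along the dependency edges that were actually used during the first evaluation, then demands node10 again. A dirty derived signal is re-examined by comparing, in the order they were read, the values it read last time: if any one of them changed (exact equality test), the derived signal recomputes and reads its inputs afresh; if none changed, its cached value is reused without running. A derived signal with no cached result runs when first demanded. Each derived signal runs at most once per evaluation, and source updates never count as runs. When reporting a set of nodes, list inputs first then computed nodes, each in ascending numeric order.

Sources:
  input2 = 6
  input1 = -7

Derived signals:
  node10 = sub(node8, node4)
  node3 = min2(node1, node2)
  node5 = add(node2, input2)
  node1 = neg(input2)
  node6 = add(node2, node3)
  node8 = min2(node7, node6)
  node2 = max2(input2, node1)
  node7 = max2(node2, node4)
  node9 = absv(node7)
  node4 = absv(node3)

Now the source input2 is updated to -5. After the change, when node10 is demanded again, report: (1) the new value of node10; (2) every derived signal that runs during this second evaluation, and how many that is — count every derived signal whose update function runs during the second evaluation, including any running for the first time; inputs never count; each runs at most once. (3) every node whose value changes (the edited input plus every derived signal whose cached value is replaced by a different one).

First evaluation (everything demanded from the output):
  node1 = neg(6) = -6
  node2 = max2(6, -6) = 6
  node3 = min2(-6, 6) = -6
  node4 = absv(-6) = 6
  node6 = add(6, -6) = 0
  node7 = max2(6, 6) = 6
  node8 = min2(6, 0) = 0
  node10 = sub(0, 6) = -6

Propagation after the edit:
  node1: runs — input2 6->-5; result 5.
  node2: runs — input2 6->-5; node1 -6->5; result 5.
  node3: runs — node1 -6->5; node2 6->5; result 5.
  node4: runs — node3 -6->5; result 5.
  node6: runs — node2 6->5; node3 -6->5; result 10.
  node7: runs — node2 6->5; node4 6->5; result 5.
  node8: runs — node7 6->5; node6 0->10; result 5.
  node10: runs — node8 0->5; node4 6->5; result 0.

New value of node10: 0.
Derived signals that run: node1, node2, node3, node4, node6, node7, node8, node10 — 8 in total.
Values that change: input2, node1, node2, node3, node4, node6, node7, node8, node10.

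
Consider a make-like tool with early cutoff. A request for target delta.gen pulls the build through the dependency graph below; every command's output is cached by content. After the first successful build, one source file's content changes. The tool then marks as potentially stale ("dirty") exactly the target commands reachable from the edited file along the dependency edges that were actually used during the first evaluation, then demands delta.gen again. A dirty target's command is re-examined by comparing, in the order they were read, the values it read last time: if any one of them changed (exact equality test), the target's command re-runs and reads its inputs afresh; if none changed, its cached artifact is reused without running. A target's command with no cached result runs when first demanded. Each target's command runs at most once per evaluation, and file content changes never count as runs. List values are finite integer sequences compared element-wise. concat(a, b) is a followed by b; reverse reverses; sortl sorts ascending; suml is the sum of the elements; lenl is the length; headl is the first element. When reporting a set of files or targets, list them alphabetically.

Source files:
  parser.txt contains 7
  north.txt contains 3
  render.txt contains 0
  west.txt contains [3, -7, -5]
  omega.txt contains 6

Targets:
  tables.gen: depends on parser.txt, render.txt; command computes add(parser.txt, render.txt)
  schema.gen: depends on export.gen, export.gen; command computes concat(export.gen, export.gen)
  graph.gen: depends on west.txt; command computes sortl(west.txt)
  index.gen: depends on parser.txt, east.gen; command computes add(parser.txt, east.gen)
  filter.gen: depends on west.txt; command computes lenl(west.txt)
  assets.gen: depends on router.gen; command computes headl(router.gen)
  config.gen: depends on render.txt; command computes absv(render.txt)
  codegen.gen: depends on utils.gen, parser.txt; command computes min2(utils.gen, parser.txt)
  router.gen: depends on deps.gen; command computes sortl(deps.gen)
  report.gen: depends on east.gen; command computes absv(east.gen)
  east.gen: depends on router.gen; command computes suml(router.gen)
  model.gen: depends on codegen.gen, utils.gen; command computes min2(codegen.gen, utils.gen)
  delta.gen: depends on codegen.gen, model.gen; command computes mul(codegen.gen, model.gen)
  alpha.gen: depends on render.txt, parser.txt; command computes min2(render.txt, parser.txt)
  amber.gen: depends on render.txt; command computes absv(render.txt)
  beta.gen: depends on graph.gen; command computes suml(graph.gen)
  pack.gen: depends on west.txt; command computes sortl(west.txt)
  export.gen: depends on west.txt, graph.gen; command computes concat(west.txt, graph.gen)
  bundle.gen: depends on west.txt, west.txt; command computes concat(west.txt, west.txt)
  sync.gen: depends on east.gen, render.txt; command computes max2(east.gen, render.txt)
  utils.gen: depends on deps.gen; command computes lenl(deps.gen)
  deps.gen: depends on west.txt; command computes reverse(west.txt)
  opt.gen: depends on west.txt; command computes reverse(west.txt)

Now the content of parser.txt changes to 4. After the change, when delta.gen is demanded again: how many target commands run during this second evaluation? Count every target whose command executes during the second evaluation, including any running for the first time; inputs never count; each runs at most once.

1 target commands run: codegen.gen.
Note the absorption at codegen.gen: it re-runs yet its value is the same, leaving the output's value untouched.

First demand of the output computes:
  deps.gen = reverse([3, -7, -5]) = [-5, -7, 3]
  utils.gen = lenl([-5, -7, 3]) = 3
  codegen.gen = min2(3, 7) = 3
  model.gen = min2(3, 3) = 3
  delta.gen = mul(3, 3) = 9

After the edit, cleaning proceeds:
  codegen.gen: a read changed (parser.txt 7->4) — executes, giving 3 — identical to its old value.
  model.gen: dirty, but its reads are unchanged (codegen.gen unchanged, utils.gen unchanged); cached 3 stands.
  delta.gen: dirty, but its reads are unchanged (codegen.gen unchanged, model.gen unchanged); cached 9 stands.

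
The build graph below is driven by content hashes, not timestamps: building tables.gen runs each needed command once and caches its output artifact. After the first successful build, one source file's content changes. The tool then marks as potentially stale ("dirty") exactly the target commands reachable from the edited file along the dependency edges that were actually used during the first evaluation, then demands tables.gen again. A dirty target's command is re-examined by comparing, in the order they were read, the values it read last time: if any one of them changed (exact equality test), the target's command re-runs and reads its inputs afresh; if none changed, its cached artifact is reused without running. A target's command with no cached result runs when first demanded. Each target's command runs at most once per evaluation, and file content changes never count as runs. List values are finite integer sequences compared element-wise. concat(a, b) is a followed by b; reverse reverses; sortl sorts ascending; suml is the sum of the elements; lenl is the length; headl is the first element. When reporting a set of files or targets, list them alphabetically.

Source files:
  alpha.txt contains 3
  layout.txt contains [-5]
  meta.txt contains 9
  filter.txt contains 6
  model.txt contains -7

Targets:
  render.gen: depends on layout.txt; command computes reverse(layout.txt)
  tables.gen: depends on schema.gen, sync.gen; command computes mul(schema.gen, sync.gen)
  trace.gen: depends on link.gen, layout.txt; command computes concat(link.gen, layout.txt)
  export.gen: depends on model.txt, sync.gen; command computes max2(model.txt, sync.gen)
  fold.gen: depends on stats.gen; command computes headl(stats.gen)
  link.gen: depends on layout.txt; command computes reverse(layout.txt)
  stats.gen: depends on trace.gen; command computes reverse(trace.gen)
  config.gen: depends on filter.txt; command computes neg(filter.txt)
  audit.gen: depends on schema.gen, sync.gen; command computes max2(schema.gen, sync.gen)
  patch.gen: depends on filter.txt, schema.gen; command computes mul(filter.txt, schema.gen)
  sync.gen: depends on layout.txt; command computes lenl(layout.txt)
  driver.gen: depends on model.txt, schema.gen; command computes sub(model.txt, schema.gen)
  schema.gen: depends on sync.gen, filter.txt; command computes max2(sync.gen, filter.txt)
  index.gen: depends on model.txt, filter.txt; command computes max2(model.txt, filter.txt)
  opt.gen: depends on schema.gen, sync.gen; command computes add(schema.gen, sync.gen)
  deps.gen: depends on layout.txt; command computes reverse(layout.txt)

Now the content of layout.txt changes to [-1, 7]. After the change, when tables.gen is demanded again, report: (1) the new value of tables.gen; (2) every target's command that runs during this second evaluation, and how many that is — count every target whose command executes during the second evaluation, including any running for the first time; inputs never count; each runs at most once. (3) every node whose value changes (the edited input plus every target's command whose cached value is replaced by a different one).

tables.gen now evaluates to 12.
Run set: schema.gen, sync.gen, tables.gen (3 run).
Changed values: layout.txt, sync.gen, tables.gen.

Initial pass — values computed on the first demand:
  sync.gen = lenl([-5]) = 1
  schema.gen = max2(1, 6) = 6
  tables.gen = mul(6, 1) = 6

Second demand — change propagation:
  sync.gen: re-runs because layout.txt [-5]->[-1, 7]; new result 2.
  schema.gen: re-runs because sync.gen 1->2; new result 6 (unchanged).
  tables.gen: re-runs because sync.gen 1->2; new result 12.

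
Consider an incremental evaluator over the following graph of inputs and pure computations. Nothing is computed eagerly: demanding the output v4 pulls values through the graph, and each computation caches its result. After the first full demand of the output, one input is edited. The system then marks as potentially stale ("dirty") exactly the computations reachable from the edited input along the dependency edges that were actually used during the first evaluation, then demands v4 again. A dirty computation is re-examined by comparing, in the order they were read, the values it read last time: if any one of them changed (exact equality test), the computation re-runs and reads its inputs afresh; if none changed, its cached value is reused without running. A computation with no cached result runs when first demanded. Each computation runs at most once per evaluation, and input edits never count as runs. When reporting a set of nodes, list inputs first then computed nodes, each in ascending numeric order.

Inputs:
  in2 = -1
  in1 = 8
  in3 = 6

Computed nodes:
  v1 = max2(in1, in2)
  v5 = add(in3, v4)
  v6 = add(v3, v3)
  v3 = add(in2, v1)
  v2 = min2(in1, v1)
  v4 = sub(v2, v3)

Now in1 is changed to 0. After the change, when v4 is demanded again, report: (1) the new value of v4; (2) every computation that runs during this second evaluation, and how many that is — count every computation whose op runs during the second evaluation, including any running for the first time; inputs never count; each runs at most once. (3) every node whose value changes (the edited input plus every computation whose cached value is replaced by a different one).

v4 now evaluates to 1.
Run set: v1, v2, v3, v4 (4 run).
Changed values: in1, v1, v2, v3.

Initial pass — values computed on the first demand:
  v1 = max2(8, -1) = 8
  v2 = min2(8, 8) = 8
  v3 = add(-1, 8) = 7
  v4 = sub(8, 7) = 1

Second demand — change propagation:
  v1: re-runs because in1 8->0; new result 0.
  v2: re-runs because in1 8->0; v1 8->0; new result 0.
  v3: re-runs because v1 8->0; new result -1.
  v4: re-runs because v2 8->0; v3 7->-1; new result 1 (unchanged).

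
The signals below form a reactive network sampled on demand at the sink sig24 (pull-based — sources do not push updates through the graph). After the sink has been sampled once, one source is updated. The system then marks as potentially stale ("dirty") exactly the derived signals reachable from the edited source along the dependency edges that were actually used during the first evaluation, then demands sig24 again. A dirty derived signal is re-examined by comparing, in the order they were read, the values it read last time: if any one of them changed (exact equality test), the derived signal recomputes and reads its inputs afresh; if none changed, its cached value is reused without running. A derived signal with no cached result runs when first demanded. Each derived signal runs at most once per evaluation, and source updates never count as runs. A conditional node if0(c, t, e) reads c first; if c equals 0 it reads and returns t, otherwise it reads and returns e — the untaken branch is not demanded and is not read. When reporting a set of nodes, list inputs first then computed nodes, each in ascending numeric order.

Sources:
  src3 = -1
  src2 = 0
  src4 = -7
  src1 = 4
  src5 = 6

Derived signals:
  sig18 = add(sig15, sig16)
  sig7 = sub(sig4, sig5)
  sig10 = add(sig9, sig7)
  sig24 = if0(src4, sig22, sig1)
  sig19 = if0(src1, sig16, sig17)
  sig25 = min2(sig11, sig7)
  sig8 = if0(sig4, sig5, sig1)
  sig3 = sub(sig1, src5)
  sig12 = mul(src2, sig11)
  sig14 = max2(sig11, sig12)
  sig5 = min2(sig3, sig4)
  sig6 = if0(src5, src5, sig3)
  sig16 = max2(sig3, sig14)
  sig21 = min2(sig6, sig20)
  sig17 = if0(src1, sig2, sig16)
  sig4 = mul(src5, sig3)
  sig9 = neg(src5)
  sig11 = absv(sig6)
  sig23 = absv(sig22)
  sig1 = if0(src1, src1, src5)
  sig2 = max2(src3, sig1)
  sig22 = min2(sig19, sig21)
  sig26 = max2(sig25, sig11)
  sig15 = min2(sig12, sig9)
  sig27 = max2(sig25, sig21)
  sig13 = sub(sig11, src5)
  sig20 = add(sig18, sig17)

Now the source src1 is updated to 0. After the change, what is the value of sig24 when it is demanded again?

sig24 now evaluates to 0.

Initial pass — values computed on the first demand:
  sig1 = if0(src1=4 -> else branch src5) = 6
  sig24 = if0(src4=-7 -> else branch sig1) = 6

Second demand — change propagation:
  sig1: re-runs because src1 4->0; new result 0.
  sig24: re-runs because sig1 6->0; new result 0.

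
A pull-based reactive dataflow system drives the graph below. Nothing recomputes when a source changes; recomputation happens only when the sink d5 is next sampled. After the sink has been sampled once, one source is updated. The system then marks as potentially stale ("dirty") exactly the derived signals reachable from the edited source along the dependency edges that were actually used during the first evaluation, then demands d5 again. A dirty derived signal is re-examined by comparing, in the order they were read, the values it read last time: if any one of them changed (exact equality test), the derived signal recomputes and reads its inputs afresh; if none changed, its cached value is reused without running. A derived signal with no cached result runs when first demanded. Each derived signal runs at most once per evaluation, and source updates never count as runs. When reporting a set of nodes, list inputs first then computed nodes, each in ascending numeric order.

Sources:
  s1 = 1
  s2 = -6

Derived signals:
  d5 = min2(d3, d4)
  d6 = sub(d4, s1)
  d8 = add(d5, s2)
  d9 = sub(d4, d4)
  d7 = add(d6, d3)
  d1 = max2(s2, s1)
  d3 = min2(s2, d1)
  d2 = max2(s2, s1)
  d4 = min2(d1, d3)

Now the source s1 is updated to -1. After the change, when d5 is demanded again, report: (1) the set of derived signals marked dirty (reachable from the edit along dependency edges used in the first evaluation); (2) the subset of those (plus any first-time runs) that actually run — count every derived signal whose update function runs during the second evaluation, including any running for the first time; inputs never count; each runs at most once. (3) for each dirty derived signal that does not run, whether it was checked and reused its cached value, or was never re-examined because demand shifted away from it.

Marked dirty: d1, d3, d4, d5.
Derived signals that run: d1, d3, d4 — 3 in total.
Checked but reused from cache: d5.
Key observation: the cutoff stops propagation at d5 — its inputs' values are unchanged, so it reuses its cache.

First evaluation (everything demanded from the output):
  d1 = max2(-6, 1) = 1
  d3 = min2(-6, 1) = -6
  d4 = min2(1, -6) = -6
  d5 = min2(-6, -6) = -6

Propagation after the edit:
  d1: runs — s1 1->-1; result -1.
  d3: runs — d1 1->-1; result -6 (same value as before).
  d4: runs — d1 1->-1; result -6 (same value as before).
  d5: checked — values it read are unchanged (d3 unchanged, d4 unchanged); reused cached -6 without running.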